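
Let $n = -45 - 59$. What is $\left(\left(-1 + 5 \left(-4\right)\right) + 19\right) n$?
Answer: $208$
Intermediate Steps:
$n = -104$
$\left(\left(-1 + 5 \left(-4\right)\right) + 19\right) n = \left(\left(-1 + 5 \left(-4\right)\right) + 19\right) \left(-104\right) = \left(\left(-1 - 20\right) + 19\right) \left(-104\right) = \left(-21 + 19\right) \left(-104\right) = \left(-2\right) \left(-104\right) = 208$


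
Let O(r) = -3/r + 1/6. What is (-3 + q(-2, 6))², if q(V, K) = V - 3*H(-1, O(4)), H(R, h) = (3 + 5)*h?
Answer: 81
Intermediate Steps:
O(r) = ⅙ - 3/r (O(r) = -3/r + 1*(⅙) = -3/r + ⅙ = ⅙ - 3/r)
H(R, h) = 8*h
q(V, K) = 14 + V (q(V, K) = V - 24*(⅙)*(-18 + 4)/4 = V - 24*(⅙)*(¼)*(-14) = V - 24*(-7)/12 = V - 3*(-14/3) = V + 14 = 14 + V)
(-3 + q(-2, 6))² = (-3 + (14 - 2))² = (-3 + 12)² = 9² = 81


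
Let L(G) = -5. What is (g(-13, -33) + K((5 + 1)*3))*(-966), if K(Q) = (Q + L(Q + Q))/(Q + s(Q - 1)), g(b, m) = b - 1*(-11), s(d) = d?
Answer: 7866/5 ≈ 1573.2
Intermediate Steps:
g(b, m) = 11 + b (g(b, m) = b + 11 = 11 + b)
K(Q) = (-5 + Q)/(-1 + 2*Q) (K(Q) = (Q - 5)/(Q + (Q - 1)) = (-5 + Q)/(Q + (-1 + Q)) = (-5 + Q)/(-1 + 2*Q))
(g(-13, -33) + K((5 + 1)*3))*(-966) = ((11 - 13) + (-5 + (5 + 1)*3)/(-1 + 2*((5 + 1)*3)))*(-966) = (-2 + (-5 + 6*3)/(-1 + 2*(6*3)))*(-966) = (-2 + (-5 + 18)/(-1 + 2*18))*(-966) = (-2 + 13/(-1 + 36))*(-966) = (-2 + 13/35)*(-966) = -57/35*(-966) = 7866/5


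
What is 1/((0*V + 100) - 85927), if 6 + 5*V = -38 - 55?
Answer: -1/85827 ≈ -1.1651e-5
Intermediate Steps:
V = -99/5 (V = -6/5 + (-38 - 55)/5 = -6/5 + (1/5)*(-93) = -6/5 - 93/5 = -99/5 ≈ -19.800)
1/((0*V + 100) - 85927) = 1/((0*(-99/5) + 100) - 85927) = 1/((0 + 100) - 85927) = 1/(100 - 85927) = 1/(-85827) = -1/85827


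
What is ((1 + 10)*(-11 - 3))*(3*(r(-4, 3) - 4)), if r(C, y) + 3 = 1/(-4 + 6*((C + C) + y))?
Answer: 55209/17 ≈ 3247.6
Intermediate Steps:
r(C, y) = -3 + 1/(-4 + 6*y + 12*C) (r(C, y) = -3 + 1/(-4 + 6*((C + C) + y)) = -3 + 1/(-4 + 6*(2*C + y)) = -3 + 1/(-4 + 6*(y + 2*C)) = -3 + 1/(-4 + (6*y + 12*C)) = -3 + 1/(-4 + 6*y + 12*C))
((1 + 10)*(-11 - 3))*(3*(r(-4, 3) - 4)) = ((1 + 10)*(-11 - 3))*(3*((13 - 36*(-4) - 18*3)/(2*(-2 + 3*3 + 6*(-4))) - 4)) = (11*(-14))*(3*((13 + 144 - 54)/(2*(-2 + 9 - 24)) - 4)) = -462*((½)*103/(-17) - 4) = -462*((½)*(-1/17)*103 - 4) = -462*(-103/34 - 4) = -462*(-239)/34 = -154*(-717/34) = 55209/17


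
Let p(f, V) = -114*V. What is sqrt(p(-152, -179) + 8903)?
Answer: sqrt(29309) ≈ 171.20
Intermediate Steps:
sqrt(p(-152, -179) + 8903) = sqrt(-114*(-179) + 8903) = sqrt(20406 + 8903) = sqrt(29309)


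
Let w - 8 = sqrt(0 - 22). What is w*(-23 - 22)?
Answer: -360 - 45*I*sqrt(22) ≈ -360.0 - 211.07*I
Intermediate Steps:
w = 8 + I*sqrt(22) (w = 8 + sqrt(0 - 22) = 8 + sqrt(-22) = 8 + I*sqrt(22) ≈ 8.0 + 4.6904*I)
w*(-23 - 22) = (8 + I*sqrt(22))*(-23 - 22) = (8 + I*sqrt(22))*(-45) = -360 - 45*I*sqrt(22)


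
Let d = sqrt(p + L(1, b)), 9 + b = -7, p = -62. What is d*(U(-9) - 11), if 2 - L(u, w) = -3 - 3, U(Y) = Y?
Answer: -60*I*sqrt(6) ≈ -146.97*I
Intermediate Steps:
b = -16 (b = -9 - 7 = -16)
L(u, w) = 8 (L(u, w) = 2 - (-3 - 3) = 2 - 1*(-6) = 2 + 6 = 8)
d = 3*I*sqrt(6) (d = sqrt(-62 + 8) = sqrt(-54) = 3*I*sqrt(6) ≈ 7.3485*I)
d*(U(-9) - 11) = (3*I*sqrt(6))*(-9 - 11) = (3*I*sqrt(6))*(-20) = -60*I*sqrt(6)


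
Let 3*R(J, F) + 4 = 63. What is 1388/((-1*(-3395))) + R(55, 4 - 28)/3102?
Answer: 13117033/31593870 ≈ 0.41518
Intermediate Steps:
R(J, F) = 59/3 (R(J, F) = -4/3 + (⅓)*63 = -4/3 + 21 = 59/3)
1388/((-1*(-3395))) + R(55, 4 - 28)/3102 = 1388/((-1*(-3395))) + (59/3)/3102 = 1388/3395 + (59/3)*(1/3102) = 1388*(1/3395) + 59/9306 = 1388/3395 + 59/9306 = 13117033/31593870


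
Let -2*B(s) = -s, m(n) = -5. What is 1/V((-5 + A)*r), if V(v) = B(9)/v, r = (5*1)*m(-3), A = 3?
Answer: 100/9 ≈ 11.111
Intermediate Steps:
B(s) = s/2 (B(s) = -(-1)*s/2 = s/2)
r = -25 (r = (5*1)*(-5) = 5*(-5) = -25)
V(v) = 9/(2*v) (V(v) = ((1/2)*9)/v = 9/(2*v))
1/V((-5 + A)*r) = 1/(9/(2*(((-5 + 3)*(-25))))) = 1/(9/(2*((-2*(-25))))) = 1/((9/2)/50) = 1/((9/2)*(1/50)) = 1/(9/100) = 100/9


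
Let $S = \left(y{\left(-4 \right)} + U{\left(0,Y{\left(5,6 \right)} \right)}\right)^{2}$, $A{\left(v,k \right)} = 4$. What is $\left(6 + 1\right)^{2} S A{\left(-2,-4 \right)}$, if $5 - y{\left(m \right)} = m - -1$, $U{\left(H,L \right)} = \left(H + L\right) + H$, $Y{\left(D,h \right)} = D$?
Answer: $33124$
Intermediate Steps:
$U{\left(H,L \right)} = L + 2 H$
$y{\left(m \right)} = 4 - m$ ($y{\left(m \right)} = 5 - \left(m - -1\right) = 5 - \left(m + 1\right) = 5 - \left(1 + m\right) = 4 - m$)
$S = 169$ ($S = \left(\left(4 - -4\right) + \left(5 + 2 \cdot 0\right)\right)^{2} = \left(\left(4 + 4\right) + \left(5 + 0\right)\right)^{2} = \left(8 + 5\right)^{2} = 13^{2} = 169$)
$\left(6 + 1\right)^{2} S A{\left(-2,-4 \right)} = \left(6 + 1\right)^{2} \cdot 169 \cdot 4 = 7^{2} \cdot 169 \cdot 4 = 49 \cdot 169 \cdot 4 = 8281 \cdot 4 = 33124$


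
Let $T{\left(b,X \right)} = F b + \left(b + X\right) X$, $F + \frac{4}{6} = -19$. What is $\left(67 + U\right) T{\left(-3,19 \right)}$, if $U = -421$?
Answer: $-128502$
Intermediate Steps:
$F = - \frac{59}{3}$ ($F = - \frac{2}{3} - 19 = - \frac{59}{3} \approx -19.667$)
$T{\left(b,X \right)} = - \frac{59 b}{3} + X \left(X + b\right)$ ($T{\left(b,X \right)} = - \frac{59 b}{3} + \left(b + X\right) X = - \frac{59 b}{3} + \left(X + b\right) X = - \frac{59 b}{3} + X \left(X + b\right)$)
$\left(67 + U\right) T{\left(-3,19 \right)} = \left(67 - 421\right) \left(19^{2} - -59 + 19 \left(-3\right)\right) = - 354 \left(361 + 59 - 57\right) = \left(-354\right) 363 = -128502$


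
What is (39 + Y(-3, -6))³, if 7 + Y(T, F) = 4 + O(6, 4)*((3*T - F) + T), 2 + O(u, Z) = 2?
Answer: 46656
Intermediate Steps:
O(u, Z) = 0 (O(u, Z) = -2 + 2 = 0)
Y(T, F) = -3 (Y(T, F) = -7 + (4 + 0*((3*T - F) + T)) = -7 + (4 + 0*((-F + 3*T) + T)) = -7 + (4 + 0*(-F + 4*T)) = -7 + (4 + 0) = -7 + 4 = -3)
(39 + Y(-3, -6))³ = (39 - 3)³ = 36³ = 46656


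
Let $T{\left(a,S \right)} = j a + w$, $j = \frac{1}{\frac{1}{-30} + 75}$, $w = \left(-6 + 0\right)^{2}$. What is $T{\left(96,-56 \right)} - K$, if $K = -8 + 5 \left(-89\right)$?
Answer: $\frac{1102641}{2249} \approx 490.28$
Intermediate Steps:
$w = 36$ ($w = \left(-6\right)^{2} = 36$)
$j = \frac{30}{2249}$ ($j = \frac{1}{- \frac{1}{30} + 75} = \frac{1}{\frac{2249}{30}} = \frac{30}{2249} \approx 0.013339$)
$T{\left(a,S \right)} = 36 + \frac{30 a}{2249}$ ($T{\left(a,S \right)} = \frac{30 a}{2249} + 36 = 36 + \frac{30 a}{2249}$)
$K = -453$ ($K = -8 - 445 = -453$)
$T{\left(96,-56 \right)} - K = \left(36 + \frac{30}{2249} \cdot 96\right) - -453 = \left(36 + \frac{2880}{2249}\right) + 453 = \frac{83844}{2249} + 453 = \frac{1102641}{2249}$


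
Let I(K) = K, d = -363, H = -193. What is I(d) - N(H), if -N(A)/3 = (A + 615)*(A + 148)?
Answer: -57333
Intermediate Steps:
N(A) = -3*(148 + A)*(615 + A) (N(A) = -3*(A + 615)*(A + 148) = -3*(615 + A)*(148 + A) = -3*(148 + A)*(615 + A))
I(d) - N(H) = -363 - (-273060 - 2289*(-193) - 3*(-193)²) = -363 - (-273060 + 441777 - 3*37249) = -363 - (-273060 + 441777 - 111747) = -363 - 1*56970 = -363 - 56970 = -57333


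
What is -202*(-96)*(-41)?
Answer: -795072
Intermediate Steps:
-202*(-96)*(-41) = 19392*(-41) = -795072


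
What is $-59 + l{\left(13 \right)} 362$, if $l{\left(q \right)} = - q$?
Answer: $-4765$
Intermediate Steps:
$-59 + l{\left(13 \right)} 362 = -59 + \left(-1\right) 13 \cdot 362 = -59 - 4706 = -4765$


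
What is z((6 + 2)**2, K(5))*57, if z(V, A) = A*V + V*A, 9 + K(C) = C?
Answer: -29184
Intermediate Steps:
K(C) = -9 + C
z(V, A) = 2*A*V (z(V, A) = A*V + A*V = 2*A*V)
z((6 + 2)**2, K(5))*57 = (2*(-9 + 5)*(6 + 2)**2)*57 = (2*(-4)*8**2)*57 = (2*(-4)*64)*57 = -512*57 = -29184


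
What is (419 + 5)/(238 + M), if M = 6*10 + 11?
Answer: 424/309 ≈ 1.3722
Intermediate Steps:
M = 71 (M = 60 + 11 = 71)
(419 + 5)/(238 + M) = (419 + 5)/(238 + 71) = 424/309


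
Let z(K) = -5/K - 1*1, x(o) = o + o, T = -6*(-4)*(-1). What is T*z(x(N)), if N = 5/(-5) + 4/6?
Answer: -156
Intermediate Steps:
N = -⅓ (N = 5*(-⅕) + 4*(⅙) = -1 + ⅔ = -⅓ ≈ -0.33333)
T = -24 (T = 24*(-1) = -24)
x(o) = 2*o
z(K) = -1 - 5/K (z(K) = -5/K - 1 = -1 - 5/K)
T*z(x(N)) = -24*(-5 - 2*(-1)/3)/(2*(-⅓)) = -24*(-5 - 1*(-⅔))/(-⅔) = -(-36)*(-5 + ⅔) = -(-36)*(-13)/3 = -24*13/2 = -156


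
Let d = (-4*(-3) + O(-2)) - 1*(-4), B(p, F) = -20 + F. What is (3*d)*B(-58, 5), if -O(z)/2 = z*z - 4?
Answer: -720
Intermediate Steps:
O(z) = 8 - 2*z**2 (O(z) = -2*(z*z - 4) = -2*(z**2 - 4) = -2*(-4 + z**2) = 8 - 2*z**2)
d = 16 (d = (-4*(-3) + (8 - 2*(-2)**2)) - 1*(-4) = (12 + (8 - 2*4)) + 4 = (12 + (8 - 8)) + 4 = (12 + 0) + 4 = 12 + 4 = 16)
(3*d)*B(-58, 5) = (3*16)*(-20 + 5) = 48*(-15) = -720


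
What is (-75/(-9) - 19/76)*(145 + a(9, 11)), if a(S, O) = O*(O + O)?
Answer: 12513/4 ≈ 3128.3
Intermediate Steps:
a(S, O) = 2*O**2 (a(S, O) = O*(2*O) = 2*O**2)
(-75/(-9) - 19/76)*(145 + a(9, 11)) = (-75/(-9) - 19/76)*(145 + 2*11**2) = (-75*(-1/9) - 19*1/76)*(145 + 2*121) = (25/3 - 1/4)*(145 + 242) = (97/12)*387 = 12513/4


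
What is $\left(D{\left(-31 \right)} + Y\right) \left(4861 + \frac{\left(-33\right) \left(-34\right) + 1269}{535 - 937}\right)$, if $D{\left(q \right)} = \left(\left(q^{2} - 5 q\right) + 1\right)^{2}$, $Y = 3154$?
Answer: $\frac{813769686411}{134} \approx 6.0729 \cdot 10^{9}$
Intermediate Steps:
$D{\left(q \right)} = \left(1 + q^{2} - 5 q\right)^{2}$
$\left(D{\left(-31 \right)} + Y\right) \left(4861 + \frac{\left(-33\right) \left(-34\right) + 1269}{535 - 937}\right) = \left(\left(1 + \left(-31\right)^{2} - -155\right)^{2} + 3154\right) \left(4861 + \frac{\left(-33\right) \left(-34\right) + 1269}{535 - 937}\right) = \left(\left(1 + 961 + 155\right)^{2} + 3154\right) \left(4861 + \frac{1122 + 1269}{-402}\right) = \left(1117^{2} + 3154\right) \left(4861 + 2391 \left(- \frac{1}{402}\right)\right) = \left(1247689 + 3154\right) \left(4861 - \frac{797}{134}\right) = 1250843 \cdot \frac{650577}{134} = \frac{813769686411}{134}$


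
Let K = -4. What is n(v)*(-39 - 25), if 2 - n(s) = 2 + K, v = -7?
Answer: -256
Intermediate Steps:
n(s) = 4 (n(s) = 2 - (2 - 4) = 2 - 1*(-2) = 2 + 2 = 4)
n(v)*(-39 - 25) = 4*(-39 - 25) = 4*(-64) = -256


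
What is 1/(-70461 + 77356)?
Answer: 1/6895 ≈ 0.00014503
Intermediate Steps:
1/(-70461 + 77356) = 1/6895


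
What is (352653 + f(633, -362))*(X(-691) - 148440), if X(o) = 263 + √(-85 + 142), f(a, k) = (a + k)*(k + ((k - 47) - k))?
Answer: -35831273078 + 241814*√57 ≈ -3.5829e+10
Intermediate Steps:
f(a, k) = (-47 + k)*(a + k) (f(a, k) = (a + k)*(k + ((-47 + k) - k)) = (a + k)*(k - 47) = (a + k)*(-47 + k) = (-47 + k)*(a + k))
X(o) = 263 + √57
(352653 + f(633, -362))*(X(-691) - 148440) = (352653 + ((-362)² - 47*633 - 47*(-362) + 633*(-362)))*((263 + √57) - 148440) = (352653 + (131044 - 29751 + 17014 - 229146))*(-148177 + √57) = (352653 - 110839)*(-148177 + √57) = 241814*(-148177 + √57) = -35831273078 + 241814*√57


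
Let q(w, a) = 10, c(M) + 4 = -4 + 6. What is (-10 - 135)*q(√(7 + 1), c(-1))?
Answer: -1450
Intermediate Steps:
c(M) = -2 (c(M) = -4 + (-4 + 6) = -4 + 2 = -2)
(-10 - 135)*q(√(7 + 1), c(-1)) = (-10 - 135)*10 = -145*10 = -1450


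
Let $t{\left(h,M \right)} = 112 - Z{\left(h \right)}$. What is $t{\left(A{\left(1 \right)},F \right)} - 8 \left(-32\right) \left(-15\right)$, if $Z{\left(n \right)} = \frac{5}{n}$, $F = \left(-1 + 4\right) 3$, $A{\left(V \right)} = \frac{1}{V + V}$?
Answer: $-3738$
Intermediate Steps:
$A{\left(V \right)} = \frac{1}{2 V}$
$F = 9$ ($F = 3 \cdot 3 = 9$)
$t{\left(h,M \right)} = 112 - \frac{5}{h}$
$t{\left(A{\left(1 \right)},F \right)} - 8 \left(-32\right) \left(-15\right) = \left(112 - \frac{5}{\frac{1}{2} \cdot 1^{-1}}\right) - 8 \left(-32\right) \left(-15\right) = \left(112 - \frac{5}{\frac{1}{2} \cdot 1}\right) - \left(-256\right) \left(-15\right) = \left(112 - 5 \frac{1}{\frac{1}{2}}\right) - 3840 = \left(112 - 10\right) - 3840 = 102 - 3840 = -3738$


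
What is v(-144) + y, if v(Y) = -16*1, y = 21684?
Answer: 21668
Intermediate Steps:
v(Y) = -16
v(-144) + y = -16 + 21684 = 21668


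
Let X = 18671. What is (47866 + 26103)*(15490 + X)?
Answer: 2526855009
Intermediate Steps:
(47866 + 26103)*(15490 + X) = (47866 + 26103)*(15490 + 18671) = 73969*34161 = 2526855009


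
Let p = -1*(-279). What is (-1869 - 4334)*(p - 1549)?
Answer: 7877810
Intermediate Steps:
p = 279
(-1869 - 4334)*(p - 1549) = (-1869 - 4334)*(279 - 1549) = -6203*(-1270) = 7877810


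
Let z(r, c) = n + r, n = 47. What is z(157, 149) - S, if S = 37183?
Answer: -36979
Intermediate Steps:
z(r, c) = 47 + r
z(157, 149) - S = (47 + 157) - 1*37183 = 204 - 37183 = -36979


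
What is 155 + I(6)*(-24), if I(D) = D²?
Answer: -709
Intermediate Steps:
155 + I(6)*(-24) = 155 + 6²*(-24) = 155 + 36*(-24) = 155 - 864 = -709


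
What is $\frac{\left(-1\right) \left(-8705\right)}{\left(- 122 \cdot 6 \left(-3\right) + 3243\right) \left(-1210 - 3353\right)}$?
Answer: $- \frac{8705}{24818157} \approx -0.00035075$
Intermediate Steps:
$\frac{\left(-1\right) \left(-8705\right)}{\left(- 122 \cdot 6 \left(-3\right) + 3243\right) \left(-1210 - 3353\right)} = \frac{8705}{\left(\left(-122\right) \left(-18\right) + 3243\right) \left(-4563\right)} = \frac{8705}{\left(2196 + 3243\right) \left(-4563\right)} = \frac{8705}{5439 \left(-4563\right)} = \frac{8705}{-24818157} = 8705 \left(- \frac{1}{24818157}\right) = - \frac{8705}{24818157}$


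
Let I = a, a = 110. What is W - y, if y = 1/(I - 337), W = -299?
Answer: -67872/227 ≈ -299.00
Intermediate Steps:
I = 110
y = -1/227 (y = 1/(110 - 337) = 1/(-227) = -1/227 ≈ -0.0044053)
W - y = -299 - 1*(-1/227) = -299 + 1/227 = -67872/227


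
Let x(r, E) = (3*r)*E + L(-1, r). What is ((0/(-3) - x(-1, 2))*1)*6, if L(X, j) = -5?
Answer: 66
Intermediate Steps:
x(r, E) = -5 + 3*E*r (x(r, E) = (3*r)*E - 5 = 3*E*r - 5 = -5 + 3*E*r)
((0/(-3) - x(-1, 2))*1)*6 = ((0/(-3) - (-5 + 3*2*(-1)))*1)*6 = ((0*(-⅓) - (-5 - 6))*1)*6 = ((0 - 1*(-11))*1)*6 = ((0 + 11)*1)*6 = (11*1)*6 = 11*6 = 66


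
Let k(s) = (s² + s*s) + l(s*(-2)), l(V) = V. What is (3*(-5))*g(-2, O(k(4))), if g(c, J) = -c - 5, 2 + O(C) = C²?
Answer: 45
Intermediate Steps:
k(s) = -2*s + 2*s² (k(s) = (s² + s*s) + s*(-2) = (s² + s²) - 2*s = 2*s² - 2*s = -2*s + 2*s²)
O(C) = -2 + C²
g(c, J) = -5 - c
(3*(-5))*g(-2, O(k(4))) = (3*(-5))*(-5 - 1*(-2)) = -15*(-5 + 2) = -15*(-3) = 45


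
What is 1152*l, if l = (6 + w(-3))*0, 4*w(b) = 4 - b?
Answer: 0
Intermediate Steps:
w(b) = 1 - b/4 (w(b) = (4 - b)/4 = 1 - b/4)
l = 0 (l = (6 + (1 - ¼*(-3)))*0 = (6 + (1 + ¾))*0 = (6 + 7/4)*0 = (31/4)*0 = 0)
1152*l = 1152*0 = 0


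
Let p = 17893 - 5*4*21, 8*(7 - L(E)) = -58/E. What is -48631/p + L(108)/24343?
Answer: -511358809987/183749143248 ≈ -2.7829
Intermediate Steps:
L(E) = 7 + 29/(4*E) (L(E) = 7 - (-29)/(4*E) = 7 + 29/(4*E))
p = 17473 (p = 17893 - 20*21 = 17893 - 420 = 17473)
-48631/p + L(108)/24343 = -48631/17473 + (7 + (29/4)/108)/24343 = -48631*1/17473 + (7 + (29/4)*(1/108))*(1/24343) = -48631/17473 + (7 + 29/432)*(1/24343) = -48631/17473 + (3053/432)*(1/24343) = -48631/17473 + 3053/10516176 = -511358809987/183749143248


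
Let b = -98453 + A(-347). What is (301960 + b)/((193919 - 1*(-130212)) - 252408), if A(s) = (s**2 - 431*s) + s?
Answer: 473126/71723 ≈ 6.5966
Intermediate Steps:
A(s) = s**2 - 430*s
b = 171166 (b = -98453 - 347*(-430 - 347) = -98453 - 347*(-777) = -98453 + 269619 = 171166)
(301960 + b)/((193919 - 1*(-130212)) - 252408) = (301960 + 171166)/((193919 - 1*(-130212)) - 252408) = 473126/((193919 + 130212) - 252408) = 473126/(324131 - 252408) = 473126/71723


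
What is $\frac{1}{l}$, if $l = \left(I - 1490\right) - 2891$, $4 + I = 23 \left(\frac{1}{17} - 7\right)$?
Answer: $- \frac{17}{77259} \approx -0.00022004$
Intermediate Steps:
$I = - \frac{2782}{17}$ ($I = -4 + 23 \left(\frac{1}{17} - 7\right) = -4 + 23 \left(- \frac{118}{17}\right) = -4 - \frac{2714}{17} = - \frac{2782}{17} \approx -163.65$)
$l = - \frac{77259}{17}$ ($l = \left(- \frac{2782}{17} - 1490\right) - 2891 = - \frac{28112}{17} - 2891 = - \frac{77259}{17} \approx -4544.6$)
$\frac{1}{l} = \frac{1}{- \frac{77259}{17}} = - \frac{17}{77259}$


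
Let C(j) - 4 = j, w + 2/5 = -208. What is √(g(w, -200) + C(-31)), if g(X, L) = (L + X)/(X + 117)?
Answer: I*√4705729/457 ≈ 4.7468*I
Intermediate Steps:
w = -1042/5 (w = -⅖ - 208 = -1042/5 ≈ -208.40)
C(j) = 4 + j
g(X, L) = (L + X)/(117 + X)
√(g(w, -200) + C(-31)) = √((-200 - 1042/5)/(117 - 1042/5) + (4 - 31)) = √(-2042/5/(-457/5) - 27) = √(-5/457*(-2042/5) - 27) = √(2042/457 - 27) = √(-10297/457) = I*√4705729/457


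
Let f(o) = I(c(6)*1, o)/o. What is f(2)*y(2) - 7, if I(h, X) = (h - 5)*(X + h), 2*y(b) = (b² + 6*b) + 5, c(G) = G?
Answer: 35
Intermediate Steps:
y(b) = 5/2 + b²/2 + 3*b (y(b) = ((b² + 6*b) + 5)/2 = (5 + b² + 6*b)/2 = 5/2 + b²/2 + 3*b)
I(h, X) = (-5 + h)*(X + h)
f(o) = (6 + o)/o (f(o) = ((6*1)² - 5*o - 30 + o*(6*1))/o = (6² - 5*o - 5*6 + o*6)/o = (36 - 5*o - 30 + 6*o)/o = (6 + o)/o)
f(2)*y(2) - 7 = ((6 + 2)/2)*(5/2 + (½)*2² + 3*2) - 7 = ((½)*8)*(5/2 + (½)*4 + 6) - 7 = 4*(5/2 + 2 + 6) - 7 = 4*(21/2) - 7 = 42 - 7 = 35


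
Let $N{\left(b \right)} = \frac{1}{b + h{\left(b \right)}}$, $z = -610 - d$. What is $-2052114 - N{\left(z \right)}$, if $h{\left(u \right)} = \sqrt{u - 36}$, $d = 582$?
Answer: $- \frac{729573725324}{355523} + \frac{i \sqrt{307}}{711046} \approx -2.0521 \cdot 10^{6} + 2.4642 \cdot 10^{-5} i$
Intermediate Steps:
$z = -1192$ ($z = -610 - 582 = -1192$)
$h{\left(u \right)} = \sqrt{-36 + u}$
$N{\left(b \right)} = \frac{1}{b + \sqrt{-36 + b}}$
$-2052114 - N{\left(z \right)} = -2052114 - \frac{1}{-1192 + \sqrt{-36 - 1192}} = -2052114 - \frac{1}{-1192 + \sqrt{-1228}} = -2052114 - \frac{1}{-1192 + 2 i \sqrt{307}}$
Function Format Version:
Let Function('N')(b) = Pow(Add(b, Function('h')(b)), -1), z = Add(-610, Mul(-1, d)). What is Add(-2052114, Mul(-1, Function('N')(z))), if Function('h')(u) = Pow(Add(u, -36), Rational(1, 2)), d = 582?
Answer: Add(Rational(-729573725324, 355523), Mul(Rational(1, 711046), I, Pow(307, Rational(1, 2)))) ≈ Add(-2.0521e+6, Mul(2.4642e-5, I))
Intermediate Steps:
z = -1192 (z = Add(-610, Mul(-1, 582)) = Add(-610, -582) = -1192)
Function('h')(u) = Pow(Add(-36, u), Rational(1, 2))
Function('N')(b) = Pow(Add(b, Pow(Add(-36, b), Rational(1, 2))), -1)
Add(-2052114, Mul(-1, Function('N')(z))) = Add(-2052114, Mul(-1, Pow(Add(-1192, Pow(Add(-36, -1192), Rational(1, 2))), -1))) = Add(-2052114, Mul(-1, Pow(Add(-1192, Pow(-1228, Rational(1, 2))), -1))) = Add(-2052114, Mul(-1, Pow(Add(-1192, Mul(2, I, Pow(307, Rational(1, 2)))), -1)))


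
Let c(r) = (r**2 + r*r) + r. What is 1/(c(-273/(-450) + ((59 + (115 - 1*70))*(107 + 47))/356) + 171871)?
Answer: 44555625/7845108593588 ≈ 5.6794e-6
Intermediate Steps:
c(r) = r + 2*r**2 (c(r) = (r**2 + r**2) + r = 2*r**2 + r = r + 2*r**2)
1/(c(-273/(-450) + ((59 + (115 - 1*70))*(107 + 47))/356) + 171871) = 1/((-273/(-450) + ((59 + (115 - 1*70))*(107 + 47))/356)*(1 + 2*(-273/(-450) + ((59 + (115 - 1*70))*(107 + 47))/356)) + 171871) = 1/((-273*(-1/450) + ((59 + (115 - 70))*154)*(1/356))*(1 + 2*(-273*(-1/450) + ((59 + (115 - 70))*154)*(1/356))) + 171871) = 1/((91/150 + ((59 + 45)*154)*(1/356))*(1 + 2*(91/150 + ((59 + 45)*154)*(1/356))) + 171871) = 1/((91/150 + (104*154)*(1/356))*(1 + 2*(91/150 + (104*154)*(1/356))) + 171871) = 1/((91/150 + 16016*(1/356))*(1 + 2*(91/150 + 16016*(1/356))) + 171871) = 1/((91/150 + 4004/89)*(1 + 2*(91/150 + 4004/89)) + 171871) = 1/(608699*(1 + 2*(608699/13350))/13350 + 171871) = 1/(608699*(1 + 608699/6675)/13350 + 171871) = 1/((608699/13350)*(615374/6675) + 171871) = 1/(187288769213/44555625 + 171871) = 1/(7845108593588/44555625) = 44555625/7845108593588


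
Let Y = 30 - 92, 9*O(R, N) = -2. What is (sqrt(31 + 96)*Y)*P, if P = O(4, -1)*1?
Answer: 124*sqrt(127)/9 ≈ 155.27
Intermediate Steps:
O(R, N) = -2/9 (O(R, N) = (1/9)*(-2) = -2/9)
Y = -62
P = -2/9 (P = -2/9*1 = -2/9 ≈ -0.22222)
(sqrt(31 + 96)*Y)*P = (sqrt(31 + 96)*(-62))*(-2/9) = (sqrt(127)*(-62))*(-2/9) = -62*sqrt(127)*(-2/9) = 124*sqrt(127)/9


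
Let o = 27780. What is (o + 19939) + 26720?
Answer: 74439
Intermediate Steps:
(o + 19939) + 26720 = (27780 + 19939) + 26720 = 47719 + 26720 = 74439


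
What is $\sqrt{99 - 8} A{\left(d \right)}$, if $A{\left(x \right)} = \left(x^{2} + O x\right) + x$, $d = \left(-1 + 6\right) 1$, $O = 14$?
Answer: $100 \sqrt{91} \approx 953.94$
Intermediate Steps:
$d = 5$ ($d = 5 \cdot 1 = 5$)
$A{\left(x \right)} = x^{2} + 15 x$ ($A{\left(x \right)} = \left(x^{2} + 14 x\right) + x = x^{2} + 15 x$)
$\sqrt{99 - 8} A{\left(d \right)} = \sqrt{99 - 8} \cdot 5 \left(15 + 5\right) = \sqrt{91} \cdot 5 \cdot 20 = \sqrt{91} \cdot 100 = 100 \sqrt{91}$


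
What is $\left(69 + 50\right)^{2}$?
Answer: $14161$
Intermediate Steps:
$\left(69 + 50\right)^{2} = 119^{2} = 14161$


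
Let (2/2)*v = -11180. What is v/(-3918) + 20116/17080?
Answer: 33721111/8364930 ≈ 4.0313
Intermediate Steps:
v = -11180
v/(-3918) + 20116/17080 = -11180/(-3918) + 20116/17080 = -11180*(-1/3918) + 20116*(1/17080) = 5590/1959 + 5029/4270 = 33721111/8364930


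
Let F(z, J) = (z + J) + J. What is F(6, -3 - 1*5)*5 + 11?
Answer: -39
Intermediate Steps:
F(z, J) = z + 2*J (F(z, J) = (J + z) + J = z + 2*J)
F(6, -3 - 1*5)*5 + 11 = (6 + 2*(-3 - 1*5))*5 + 11 = (6 + 2*(-3 - 5))*5 + 11 = (6 + 2*(-8))*5 + 11 = (6 - 16)*5 + 11 = -10*5 + 11 = -50 + 11 = -39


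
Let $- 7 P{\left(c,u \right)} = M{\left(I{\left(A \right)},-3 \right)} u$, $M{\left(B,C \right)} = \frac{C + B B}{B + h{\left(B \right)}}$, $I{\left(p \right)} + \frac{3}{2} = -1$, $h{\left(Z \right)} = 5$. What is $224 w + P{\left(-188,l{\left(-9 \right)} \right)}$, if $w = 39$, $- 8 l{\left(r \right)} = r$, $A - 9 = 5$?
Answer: $\frac{4892043}{560} \approx 8735.8$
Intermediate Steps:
$A = 14$ ($A = 9 + 5 = 14$)
$l{\left(r \right)} = - \frac{r}{8}$
$I{\left(p \right)} = - \frac{5}{2}$ ($I{\left(p \right)} = - \frac{3}{2} - 1 = - \frac{5}{2}$)
$M{\left(B,C \right)} = \frac{C + B^{2}}{5 + B}$ ($M{\left(B,C \right)} = \frac{C + B B}{B + 5} = \frac{C + B^{2}}{5 + B}$)
$P{\left(c,u \right)} = - \frac{13 u}{70}$ ($P{\left(c,u \right)} = - \frac{\frac{-3 + \left(- \frac{5}{2}\right)^{2}}{5 - \frac{5}{2}} u}{7} = - \frac{\frac{-3 + \frac{25}{4}}{\frac{5}{2}} u}{7} = - \frac{\frac{2}{5} \cdot \frac{13}{4} u}{7} = - \frac{\frac{13}{10} u}{7} = - \frac{13 u}{70}$)
$224 w + P{\left(-188,l{\left(-9 \right)} \right)} = 224 \cdot 39 - \frac{13 \left(\left(- \frac{1}{8}\right) \left(-9\right)\right)}{70} = 8736 - \frac{117}{560} = \frac{4892043}{560}$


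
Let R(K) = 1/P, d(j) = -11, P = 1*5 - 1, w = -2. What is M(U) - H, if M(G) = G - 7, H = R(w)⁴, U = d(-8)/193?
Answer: -348865/49408 ≈ -7.0609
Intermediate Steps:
P = 4 (P = 5 - 1 = 4)
R(K) = ¼ (R(K) = 1/4 = ¼)
U = -11/193 ≈ -0.056995
H = 1/256 (H = (¼)⁴ = 1/256 ≈ 0.0039063)
M(G) = -7 + G
M(U) - H = (-7 - 11/193) - 1*1/256 = -1362/193 - 1/256 = -348865/49408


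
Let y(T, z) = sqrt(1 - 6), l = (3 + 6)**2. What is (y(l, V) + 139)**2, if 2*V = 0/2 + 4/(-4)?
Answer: (139 + I*sqrt(5))**2 ≈ 19316.0 + 621.63*I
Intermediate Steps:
V = -1/2 (V = (0/2 + 4/(-4))/2 = (0*(1/2) + 4*(-1/4))/2 = (0 - 1)/2 = (1/2)*(-1) = -1/2 ≈ -0.50000)
l = 81 (l = 9**2 = 81)
y(T, z) = I*sqrt(5) (y(T, z) = sqrt(-5) = I*sqrt(5))
(y(l, V) + 139)**2 = (I*sqrt(5) + 139)**2 = (139 + I*sqrt(5))**2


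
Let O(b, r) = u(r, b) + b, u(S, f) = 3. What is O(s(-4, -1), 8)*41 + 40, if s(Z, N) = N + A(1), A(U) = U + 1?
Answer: 204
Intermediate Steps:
A(U) = 1 + U
s(Z, N) = 2 + N (s(Z, N) = N + (1 + 1) = N + 2 = 2 + N)
O(b, r) = 3 + b
O(s(-4, -1), 8)*41 + 40 = (3 + (2 - 1))*41 + 40 = (3 + 1)*41 + 40 = 4*41 + 40 = 164 + 40 = 204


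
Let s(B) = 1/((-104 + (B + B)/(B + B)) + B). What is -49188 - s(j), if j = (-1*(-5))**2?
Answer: -3836663/78 ≈ -49188.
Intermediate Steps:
j = 25 (j = 5**2 = 25)
s(B) = 1/(-103 + B) (s(B) = 1/((-104 + (2*B)/((2*B))) + B) = 1/((-104 + (2*B)*(1/(2*B))) + B) = 1/((-104 + 1) + B) = 1/(-103 + B))
-49188 - s(j) = -49188 - 1/(-103 + 25) = -49188 - 1/(-78) = -49188 - 1*(-1/78) = -49188 + 1/78 = -3836663/78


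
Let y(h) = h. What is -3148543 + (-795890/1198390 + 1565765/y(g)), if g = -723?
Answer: -272988788083853/86643597 ≈ -3.1507e+6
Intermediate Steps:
-3148543 + (-795890/1198390 + 1565765/y(g)) = -3148543 + (-795890/1198390 + 1565765/(-723)) = -3148543 + (-795890*1/1198390 + 1565765*(-1/723)) = -3148543 + (-79589/119839 - 1565765/723) = -3148543 - 187697254682/86643597 = -272988788083853/86643597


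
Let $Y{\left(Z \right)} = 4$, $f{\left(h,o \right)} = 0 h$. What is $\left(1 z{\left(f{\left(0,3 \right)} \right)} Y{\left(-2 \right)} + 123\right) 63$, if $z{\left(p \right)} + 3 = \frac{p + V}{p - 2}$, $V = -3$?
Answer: $7371$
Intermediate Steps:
$f{\left(h,o \right)} = 0$
$z{\left(p \right)} = -3 + \frac{-3 + p}{-2 + p}$ ($z{\left(p \right)} = -3 + \frac{p - 3}{p - 2} = -3 + \frac{-3 + p}{-2 + p}$)
$\left(1 z{\left(f{\left(0,3 \right)} \right)} Y{\left(-2 \right)} + 123\right) 63 = \left(1 \frac{3 - 0}{-2 + 0} \cdot 4 + 123\right) 63 = \left(1 \frac{3 + 0}{-2} \cdot 4 + 123\right) 63 = \left(1 \left(\left(- \frac{1}{2}\right) 3\right) 4 + 123\right) 63 = \left(1 \left(- \frac{3}{2}\right) 4 + 123\right) 63 = \left(\left(- \frac{3}{2}\right) 4 + 123\right) 63 = \left(-6 + 123\right) 63 = 117 \cdot 63 = 7371$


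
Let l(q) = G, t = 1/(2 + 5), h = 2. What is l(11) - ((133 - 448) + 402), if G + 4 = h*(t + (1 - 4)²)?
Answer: -509/7 ≈ -72.714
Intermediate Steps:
t = ⅐ (t = 1/7 = ⅐ ≈ 0.14286)
G = 100/7 (G = -4 + 2*(⅐ + (1 - 4)²) = -4 + 2*(⅐ + (-3)²) = -4 + 2*(⅐ + 9) = -4 + 2*(64/7) = -4 + 128/7 = 100/7 ≈ 14.286)
l(q) = 100/7
l(11) - ((133 - 448) + 402) = 100/7 - ((133 - 448) + 402) = 100/7 - (-315 + 402) = 100/7 - 1*87 = 100/7 - 87 = -509/7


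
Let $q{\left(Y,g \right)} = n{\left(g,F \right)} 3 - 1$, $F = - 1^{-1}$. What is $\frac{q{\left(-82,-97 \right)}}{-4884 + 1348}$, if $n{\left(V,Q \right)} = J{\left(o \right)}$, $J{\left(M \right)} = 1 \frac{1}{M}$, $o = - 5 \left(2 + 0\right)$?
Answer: $\frac{1}{2720} \approx 0.00036765$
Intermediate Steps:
$F = -1$ ($F = \left(-1\right) 1 = -1$)
$o = -10$ ($o = \left(-5\right) 2 = -10$)
$J{\left(M \right)} = \frac{1}{M}$
$n{\left(V,Q \right)} = - \frac{1}{10}$ ($n{\left(V,Q \right)} = \frac{1}{-10} = - \frac{1}{10}$)
$q{\left(Y,g \right)} = - \frac{13}{10}$ ($q{\left(Y,g \right)} = \left(- \frac{1}{10}\right) 3 - 1 = - \frac{3}{10} - 1 = - \frac{13}{10}$)
$\frac{q{\left(-82,-97 \right)}}{-4884 + 1348} = - \frac{13}{10 \left(-4884 + 1348\right)} = - \frac{13}{10 \left(-3536\right)} = \left(- \frac{13}{10}\right) \left(- \frac{1}{3536}\right) = \frac{1}{2720}$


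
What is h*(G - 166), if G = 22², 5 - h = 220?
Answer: -68370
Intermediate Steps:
h = -215 (h = 5 - 1*220 = 5 - 220 = -215)
G = 484
h*(G - 166) = -215*(484 - 166) = -215*318 = -68370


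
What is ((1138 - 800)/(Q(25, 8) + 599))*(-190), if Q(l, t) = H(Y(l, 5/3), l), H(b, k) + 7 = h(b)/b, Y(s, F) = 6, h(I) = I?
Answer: -64220/593 ≈ -108.30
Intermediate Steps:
H(b, k) = -6 (H(b, k) = -7 + b/b = -7 + 1 = -6)
Q(l, t) = -6
((1138 - 800)/(Q(25, 8) + 599))*(-190) = ((1138 - 800)/(-6 + 599))*(-190) = (338/593)*(-190) = -64220/593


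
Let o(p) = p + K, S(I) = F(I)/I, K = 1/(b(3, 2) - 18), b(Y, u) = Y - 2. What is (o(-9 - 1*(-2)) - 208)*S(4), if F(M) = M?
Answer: -3656/17 ≈ -215.06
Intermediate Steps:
b(Y, u) = -2 + Y
K = -1/17 (K = 1/((-2 + 3) - 18) = 1/(1 - 18) = 1/(-17) = -1/17 ≈ -0.058824)
S(I) = 1 (S(I) = I/I = 1)
o(p) = -1/17 + p (o(p) = p - 1/17 = -1/17 + p)
(o(-9 - 1*(-2)) - 208)*S(4) = ((-1/17 + (-9 - 1*(-2))) - 208)*1 = ((-1/17 + (-9 + 2)) - 208)*1 = ((-1/17 - 7) - 208)*1 = (-120/17 - 208)*1 = -3656/17*1 = -3656/17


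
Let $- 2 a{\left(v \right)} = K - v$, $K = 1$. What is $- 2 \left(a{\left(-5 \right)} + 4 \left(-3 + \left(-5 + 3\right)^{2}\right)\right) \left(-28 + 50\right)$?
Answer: $-44$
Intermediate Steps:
$a{\left(v \right)} = - \frac{1}{2} + \frac{v}{2}$ ($a{\left(v \right)} = - \frac{1 - v}{2} = - \frac{1}{2} + \frac{v}{2}$)
$- 2 \left(a{\left(-5 \right)} + 4 \left(-3 + \left(-5 + 3\right)^{2}\right)\right) \left(-28 + 50\right) = - 2 \left(\left(- \frac{1}{2} + \frac{1}{2} \left(-5\right)\right) + 4 \left(-3 + \left(-5 + 3\right)^{2}\right)\right) \left(-28 + 50\right) = - 2 \left(\left(- \frac{1}{2} - \frac{5}{2}\right) + 4 \left(-3 + \left(-2\right)^{2}\right)\right) 22 = - 2 \left(-3 + 4 \left(-3 + 4\right)\right) 22 = - 2 \left(-3 + 4 \cdot 1\right) 22 = - 2 \left(-3 + 4\right) 22 = \left(-2\right) 1 \cdot 22 = \left(-2\right) 22 = -44$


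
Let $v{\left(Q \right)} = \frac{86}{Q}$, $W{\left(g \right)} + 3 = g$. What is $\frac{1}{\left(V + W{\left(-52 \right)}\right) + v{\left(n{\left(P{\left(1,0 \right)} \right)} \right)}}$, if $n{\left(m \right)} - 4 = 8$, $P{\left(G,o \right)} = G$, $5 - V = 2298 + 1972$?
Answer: $- \frac{6}{25877} \approx -0.00023187$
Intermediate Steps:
$V = -4265$ ($V = 5 - \left(2298 + 1972\right) = 5 - 4270 = -4265$)
$W{\left(g \right)} = -3 + g$
$n{\left(m \right)} = 12$ ($n{\left(m \right)} = 4 + 8 = 12$)
$\frac{1}{\left(V + W{\left(-52 \right)}\right) + v{\left(n{\left(P{\left(1,0 \right)} \right)} \right)}} = \frac{1}{\left(-4265 - 55\right) + \frac{86}{12}} = \frac{1}{\left(-4265 - 55\right) + 86 \cdot \frac{1}{12}} = \frac{1}{-4320 + \frac{43}{6}} = \frac{1}{- \frac{25877}{6}} = - \frac{6}{25877}$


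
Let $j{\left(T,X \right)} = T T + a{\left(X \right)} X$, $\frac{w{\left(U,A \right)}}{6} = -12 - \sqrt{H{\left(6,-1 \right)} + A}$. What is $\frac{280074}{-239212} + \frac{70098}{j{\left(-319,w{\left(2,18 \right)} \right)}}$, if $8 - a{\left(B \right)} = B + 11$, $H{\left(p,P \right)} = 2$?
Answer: $- \frac{485050346850009}{1102253852518454} + \frac{118605816 \sqrt{5}}{9215707009} \approx -0.41127$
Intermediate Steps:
$a{\left(B \right)} = -3 - B$ ($a{\left(B \right)} = 8 - \left(B + 11\right) = 8 - \left(11 + B\right) = -3 - B$)
$w{\left(U,A \right)} = -72 - 6 \sqrt{2 + A}$ ($w{\left(U,A \right)} = 6 \left(-12 - \sqrt{2 + A}\right) = -72 - 6 \sqrt{2 + A}$)
$j{\left(T,X \right)} = T^{2} + X \left(-3 - X\right)$ ($j{\left(T,X \right)} = T T + \left(-3 - X\right) X = T^{2} + X \left(-3 - X\right)$)
$\frac{280074}{-239212} + \frac{70098}{j{\left(-319,w{\left(2,18 \right)} \right)}} = \frac{280074}{-239212} + \frac{70098}{\left(-319\right)^{2} - \left(-72 - 6 \sqrt{2 + 18}\right) \left(3 - \left(72 + 6 \sqrt{2 + 18}\right)\right)} = 280074 \left(- \frac{1}{239212}\right) + \frac{70098}{101761 - \left(-72 - 6 \sqrt{20}\right) \left(3 - \left(72 + 6 \sqrt{20}\right)\right)} = - \frac{140037}{119606} + \frac{70098}{101761 - \left(-72 - 6 \cdot 2 \sqrt{5}\right) \left(3 - \left(72 + 6 \cdot 2 \sqrt{5}\right)\right)} = - \frac{140037}{119606} + \frac{70098}{101761 - \left(-72 - 12 \sqrt{5}\right) \left(3 - \left(72 + 12 \sqrt{5}\right)\right)} = - \frac{140037}{119606} + \frac{70098}{101761 - \left(-72 - 12 \sqrt{5}\right) \left(-69 - 12 \sqrt{5}\right)}$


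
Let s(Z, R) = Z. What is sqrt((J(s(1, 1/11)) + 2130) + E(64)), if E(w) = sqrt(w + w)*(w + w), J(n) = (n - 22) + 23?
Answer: 2*sqrt(533 + 256*sqrt(2)) ≈ 59.834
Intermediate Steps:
J(n) = 1 + n (J(n) = (-22 + n) + 23 = 1 + n)
E(w) = 2*sqrt(2)*w**(3/2) (E(w) = sqrt(2*w)*(2*w) = (sqrt(2)*sqrt(w))*(2*w) = 2*sqrt(2)*w**(3/2))
sqrt((J(s(1, 1/11)) + 2130) + E(64)) = sqrt(((1 + 1) + 2130) + 2*sqrt(2)*64**(3/2)) = sqrt((2 + 2130) + 2*sqrt(2)*512) = sqrt(2132 + 1024*sqrt(2))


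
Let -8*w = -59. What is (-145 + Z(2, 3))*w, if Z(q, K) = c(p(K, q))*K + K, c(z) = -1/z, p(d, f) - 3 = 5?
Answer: -67201/64 ≈ -1050.0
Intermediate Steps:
p(d, f) = 8 (p(d, f) = 3 + 5 = 8)
Z(q, K) = 7*K/8 (Z(q, K) = (-1/8)*K + K = (-1*1/8)*K + K = -K/8 + K = 7*K/8)
w = 59/8 (w = -1/8*(-59) = 59/8 ≈ 7.3750)
(-145 + Z(2, 3))*w = (-145 + (7/8)*3)*(59/8) = (-145 + 21/8)*(59/8) = -1139/8*59/8 = -67201/64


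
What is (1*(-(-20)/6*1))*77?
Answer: 770/3 ≈ 256.67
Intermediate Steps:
(1*(-(-20)/6*1))*77 = (1*(-4*(-⅚)*1))*77 = (1*((10/3)*1))*77 = (1*(10/3))*77 = (10/3)*77 = 770/3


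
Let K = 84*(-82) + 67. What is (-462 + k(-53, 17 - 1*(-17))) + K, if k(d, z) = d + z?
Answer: -7302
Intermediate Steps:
K = -6821 (K = -6888 + 67 = -6821)
(-462 + k(-53, 17 - 1*(-17))) + K = (-462 + (-53 + (17 - 1*(-17)))) - 6821 = (-462 + (-53 + (17 + 17))) - 6821 = (-462 + (-53 + 34)) - 6821 = (-462 - 19) - 6821 = -481 - 6821 = -7302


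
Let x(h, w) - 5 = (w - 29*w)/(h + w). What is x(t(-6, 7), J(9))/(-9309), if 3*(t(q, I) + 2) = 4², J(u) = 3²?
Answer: 571/344433 ≈ 0.0016578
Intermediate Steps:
J(u) = 9
t(q, I) = 10/3 (t(q, I) = -2 + (⅓)*4² = -2 + (⅓)*16 = -2 + 16/3 = 10/3)
x(h, w) = 5 - 28*w/(h + w) (x(h, w) = 5 + (w - 29*w)/(h + w) = 5 + (-28*w)/(h + w) = 5 - 28*w/(h + w))
x(t(-6, 7), J(9))/(-9309) = ((-23*9 + 5*(10/3))/(10/3 + 9))/(-9309) = ((-207 + 50/3)/(37/3))*(-1/9309) = ((3/37)*(-571/3))*(-1/9309) = -571/37*(-1/9309) = 571/344433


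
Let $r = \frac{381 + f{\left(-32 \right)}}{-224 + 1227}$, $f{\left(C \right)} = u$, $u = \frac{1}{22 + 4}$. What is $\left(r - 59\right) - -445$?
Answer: $\frac{10076015}{26078} \approx 386.38$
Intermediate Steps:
$u = \frac{1}{26} \approx 0.038462$
$f{\left(C \right)} = \frac{1}{26}$
$r = \frac{9907}{26078}$ ($r = \frac{381 + \frac{1}{26}}{-224 + 1227} = \frac{9907}{26 \cdot 1003} = \frac{9907}{26} \cdot \frac{1}{1003} = \frac{9907}{26078} \approx 0.3799$)
$\left(r - 59\right) - -445 = \left(\frac{9907}{26078} - 59\right) - -445 = \left(\frac{9907}{26078} - 59\right) + 445 = - \frac{1528695}{26078} + 445 = \frac{10076015}{26078}$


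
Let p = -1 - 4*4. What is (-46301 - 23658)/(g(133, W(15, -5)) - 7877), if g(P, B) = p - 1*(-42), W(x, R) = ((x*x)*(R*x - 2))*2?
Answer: 69959/7852 ≈ 8.9097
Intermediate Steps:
p = -17 (p = -1 - 16 = -17)
W(x, R) = 2*x**2*(-2 + R*x) (W(x, R) = (x**2*(-2 + R*x))*2 = 2*x**2*(-2 + R*x))
g(P, B) = 25 (g(P, B) = -17 - 1*(-42) = -17 + 42 = 25)
(-46301 - 23658)/(g(133, W(15, -5)) - 7877) = (-46301 - 23658)/(25 - 7877) = -69959/(-7852) = -69959*(-1/7852) = 69959/7852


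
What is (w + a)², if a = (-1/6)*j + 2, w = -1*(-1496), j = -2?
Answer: 20205025/9 ≈ 2.2450e+6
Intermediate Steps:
w = 1496
a = 7/3 (a = -1/6*(-2) + 2 = -1*⅙*(-2) + 2 = -⅙*(-2) + 2 = ⅓ + 2 = 7/3 ≈ 2.3333)
(w + a)² = (1496 + 7/3)² = (4495/3)² = 20205025/9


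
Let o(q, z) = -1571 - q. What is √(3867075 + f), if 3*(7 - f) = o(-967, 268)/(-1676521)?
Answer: √97823655166024886406/5029563 ≈ 1966.5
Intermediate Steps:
f = 35206337/5029563 (f = 7 - (-1571 - 1*(-967))/(3*(-1676521)) = 7 - (-1571 + 967)*(-1)/(3*1676521) = 7 - (-604)*(-1)/(3*1676521) = 7 - ⅓*604/1676521 = 7 - 604/5029563 = 35206337/5029563 ≈ 6.9999)
√(3867075 + f) = √(3867075 + 35206337/5029563) = √(19449732544562/5029563) = √97823655166024886406/5029563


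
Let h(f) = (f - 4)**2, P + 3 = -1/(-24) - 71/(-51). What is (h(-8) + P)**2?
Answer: 375235641/18496 ≈ 20287.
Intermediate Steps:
P = -213/136 (P = -3 + (-1/(-24) - 71/(-51)) = -3 + (-1*(-1/24) - 71*(-1/51)) = -3 + (1/24 + 71/51) = -3 + 195/136 = -213/136 ≈ -1.5662)
h(f) = (-4 + f)**2
(h(-8) + P)**2 = ((-4 - 8)**2 - 213/136)**2 = ((-12)**2 - 213/136)**2 = (144 - 213/136)**2 = (19371/136)**2 = 375235641/18496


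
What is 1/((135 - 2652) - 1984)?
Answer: -1/4501 ≈ -0.00022217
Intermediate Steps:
1/((135 - 2652) - 1984) = 1/(-2517 - 1984) = 1/(-4501) = -1/4501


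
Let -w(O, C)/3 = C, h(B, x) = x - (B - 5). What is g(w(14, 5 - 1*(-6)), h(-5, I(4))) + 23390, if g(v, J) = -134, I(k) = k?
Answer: 23256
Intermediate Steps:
h(B, x) = 5 + x - B (h(B, x) = x - (-5 + B) = x + (5 - B) = 5 + x - B)
w(O, C) = -3*C
g(w(14, 5 - 1*(-6)), h(-5, I(4))) + 23390 = -134 + 23390 = 23256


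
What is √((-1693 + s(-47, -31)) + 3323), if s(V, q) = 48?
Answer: √1678 ≈ 40.963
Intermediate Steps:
√((-1693 + s(-47, -31)) + 3323) = √((-1693 + 48) + 3323) = √(-1645 + 3323) = √1678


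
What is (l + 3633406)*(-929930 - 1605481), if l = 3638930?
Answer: -18438360690096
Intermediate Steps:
(l + 3633406)*(-929930 - 1605481) = (3638930 + 3633406)*(-929930 - 1605481) = 7272336*(-2535411) = -18438360690096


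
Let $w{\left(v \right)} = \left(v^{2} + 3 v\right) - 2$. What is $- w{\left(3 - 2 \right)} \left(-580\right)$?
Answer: $1160$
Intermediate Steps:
$w{\left(v \right)} = -2 + v^{2} + 3 v$
$- w{\left(3 - 2 \right)} \left(-580\right) = - \left(-2 + \left(3 - 2\right)^{2} + 3 \left(3 - 2\right)\right) \left(-580\right) = - \left(-2 + 1^{2} + 3 \cdot 1\right) \left(-580\right) = - \left(-2 + 1 + 3\right) \left(-580\right) = - 2 \left(-580\right) = \left(-1\right) \left(-1160\right) = 1160$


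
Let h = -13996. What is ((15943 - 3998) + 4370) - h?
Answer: 30311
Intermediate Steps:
((15943 - 3998) + 4370) - h = ((15943 - 3998) + 4370) - 1*(-13996) = (11945 + 4370) + 13996 = 16315 + 13996 = 30311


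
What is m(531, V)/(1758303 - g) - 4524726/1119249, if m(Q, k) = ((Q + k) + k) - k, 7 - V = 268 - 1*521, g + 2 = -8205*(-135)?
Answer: -981012383807/242738992290 ≈ -4.0414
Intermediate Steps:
g = 1107673 (g = -2 - 8205*(-135) = -2 + 1107675 = 1107673)
V = 260 (V = 7 - (268 - 1*521) = 7 - (268 - 521) = 7 - 1*(-253) = 7 + 253 = 260)
m(Q, k) = Q + k (m(Q, k) = (Q + 2*k) - k = Q + k)
m(531, V)/(1758303 - g) - 4524726/1119249 = (531 + 260)/(1758303 - 1*1107673) - 4524726/1119249 = 791/(1758303 - 1107673) - 4524726*1/1119249 = 791/650630 - 1508242/373083 = -981012383807/242738992290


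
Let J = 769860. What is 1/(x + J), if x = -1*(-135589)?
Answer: 1/905449 ≈ 1.1044e-6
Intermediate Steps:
x = 135589
1/(x + J) = 1/(135589 + 769860) = 1/905449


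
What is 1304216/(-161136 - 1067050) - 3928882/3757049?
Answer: -4862700643318/2307177491557 ≈ -2.1076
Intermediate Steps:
1304216/(-161136 - 1067050) - 3928882/3757049 = 1304216/(-1228186) - 3928882*1/3757049 = 1304216*(-1/1228186) - 3928882/3757049 = -652108/614093 - 3928882/3757049 = -4862700643318/2307177491557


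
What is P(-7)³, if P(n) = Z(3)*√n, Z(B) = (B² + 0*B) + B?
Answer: -12096*I*√7 ≈ -32003.0*I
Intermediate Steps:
Z(B) = B + B² (Z(B) = (B² + 0) + B = B² + B = B + B²)
P(n) = 12*√n (P(n) = (3*(1 + 3))*√n = (3*4)*√n = 12*√n)
P(-7)³ = (12*√(-7))³ = (12*(I*√7))³ = (12*I*√7)³ = -12096*I*√7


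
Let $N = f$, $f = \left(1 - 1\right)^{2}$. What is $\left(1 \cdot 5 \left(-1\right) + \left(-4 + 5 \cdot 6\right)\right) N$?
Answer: $0$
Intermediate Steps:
$f = 0$ ($f = 0^{2} = 0$)
$N = 0$
$\left(1 \cdot 5 \left(-1\right) + \left(-4 + 5 \cdot 6\right)\right) N = \left(1 \cdot 5 \left(-1\right) + \left(-4 + 5 \cdot 6\right)\right) 0 = \left(5 \left(-1\right) + \left(-4 + 30\right)\right) 0 = \left(-5 + 26\right) 0 = 21 \cdot 0 = 0$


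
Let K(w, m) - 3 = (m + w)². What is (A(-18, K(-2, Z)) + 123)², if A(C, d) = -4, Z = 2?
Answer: 14161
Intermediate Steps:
K(w, m) = 3 + (m + w)²
(A(-18, K(-2, Z)) + 123)² = (-4 + 123)² = 119² = 14161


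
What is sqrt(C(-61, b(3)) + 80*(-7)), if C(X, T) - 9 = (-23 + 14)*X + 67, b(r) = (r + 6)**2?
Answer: sqrt(65) ≈ 8.0623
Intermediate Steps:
b(r) = (6 + r)**2
C(X, T) = 76 - 9*X (C(X, T) = 9 + ((-23 + 14)*X + 67) = 9 + (-9*X + 67) = 9 + (67 - 9*X) = 76 - 9*X)
sqrt(C(-61, b(3)) + 80*(-7)) = sqrt((76 - 9*(-61)) + 80*(-7)) = sqrt((76 + 549) - 560) = sqrt(625 - 560) = sqrt(65)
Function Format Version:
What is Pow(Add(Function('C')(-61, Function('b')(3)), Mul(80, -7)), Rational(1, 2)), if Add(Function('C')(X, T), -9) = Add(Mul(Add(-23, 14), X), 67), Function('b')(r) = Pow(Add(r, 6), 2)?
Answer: Pow(65, Rational(1, 2)) ≈ 8.0623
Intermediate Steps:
Function('b')(r) = Pow(Add(6, r), 2)
Function('C')(X, T) = Add(76, Mul(-9, X)) (Function('C')(X, T) = Add(9, Add(Mul(Add(-23, 14), X), 67)) = Add(9, Add(Mul(-9, X), 67)) = Add(9, Add(67, Mul(-9, X))) = Add(76, Mul(-9, X)))
Pow(Add(Function('C')(-61, Function('b')(3)), Mul(80, -7)), Rational(1, 2)) = Pow(Add(Add(76, Mul(-9, -61)), Mul(80, -7)), Rational(1, 2)) = Pow(Add(Add(76, 549), -560), Rational(1, 2)) = Pow(Add(625, -560), Rational(1, 2)) = Pow(65, Rational(1, 2))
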